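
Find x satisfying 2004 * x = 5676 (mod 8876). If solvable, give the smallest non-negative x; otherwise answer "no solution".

1305

First find gcd(2004, 8876):
8876 = 4*2004 + 860
2004 = 2*860 + 284
860 = 3*284 + 8
284 = 35*8 + 4
8 = 2*4 + 0
gcd = 4 and 4 | 5676, so solutions exist. Divide through by 4: 501x ≡ 1419 (mod 2219).
Now find 501⁻¹ mod 2219:
2219 = 4·501 + 215
501 = 2·215 + 71
215 = 3·71 + 2
71 = 35·2 + 1
2 = 2·1 + 0
Back-substitute:
1 = 71 − 35·2
1 = −35·215 + 106·71
1 = 106·501 − 247·215
1 = −247·2219 + 1094·501
So 501⁻¹ ≡ 1094 (mod 2219).
Then x ≡ 1094·1419 ≡ 1305 (mod 2219); the smallest non-negative solution is x = 1305.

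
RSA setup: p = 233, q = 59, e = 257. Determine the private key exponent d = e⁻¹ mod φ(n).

φ(n) = (p−1)(q−1) = 232·58 = 13456.
Need d with 257·d ≡ 1 (mod 13456). Apply the extended Euclidean algorithm:
13456 = 52×257 + 92
257 = 2×92 + 73
92 = 1×73 + 19
73 = 3×19 + 16
19 = 1×16 + 3
16 = 5×3 + 1
3 = 3×1 + 0
Back-substitute:
1 = 16 − 5·3
1 = −5·19 + 6·16
1 = 6·73 − 23·19
1 = −23·92 + 29·73
1 = 29·257 − 81·92
1 = −81·13456 + 4241·257
So 257·4241 ≡ 1 (mod 13456), hence d = 4241.

4241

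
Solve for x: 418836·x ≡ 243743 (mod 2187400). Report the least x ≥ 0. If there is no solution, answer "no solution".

gcd(418836, 2187400):
2187400 = 5·418836 + 93220
418836 = 4·93220 + 45956
93220 = 2·45956 + 1308
45956 = 35·1308 + 176
1308 = 7·176 + 76
176 = 2·76 + 24
76 = 3·24 + 4
24 = 6·4 + 0
gcd = 4, but 4 ∤ 243743, so the congruence has no solution.

no solution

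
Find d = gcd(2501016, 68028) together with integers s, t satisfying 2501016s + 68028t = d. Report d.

12

Apply Euclid's algorithm to 2501016 and 68028:
2501016 = 36*68028 + 52008
68028 = 1*52008 + 16020
52008 = 3*16020 + 3948
16020 = 4*3948 + 228
3948 = 17*228 + 72
228 = 3*72 + 12
72 = 6*12 + 0
gcd(2501016, 68028) = 12.
Express as a combination:
12 = 228 − 3·72
12 = −3·3948 + 52·228
12 = 52·16020 − 211·3948
12 = −211·52008 + 685·16020
12 = 685·68028 − 896·52008
12 = −896·2501016 + 32941·68028
So 12 = (-896)·2501016 + (32941)·68028.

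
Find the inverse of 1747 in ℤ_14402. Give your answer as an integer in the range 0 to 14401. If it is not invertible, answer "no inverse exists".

3685

gcd(14402, 1747) by repeated division:
14402 = 8×1747 + 426
1747 = 4×426 + 43
426 = 9×43 + 39
43 = 1×39 + 4
39 = 9×4 + 3
4 = 1×3 + 1
3 = 3×1 + 0
Since gcd(1747, 14402) = 1, back-substitute to write 1 as a combination:
1 = 4 − 3
1 = −39 + 10·4
1 = 10·43 − 11·39
1 = −11·426 + 109·43
1 = 109·1747 − 447·426
1 = −447·14402 + 3685·1747
So 1747·3685 ≡ 1 (mod 14402).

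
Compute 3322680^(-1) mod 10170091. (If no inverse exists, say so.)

Apply the Euclidean algorithm to 10170091 and 3322680:
10170091 = 3×3322680 + 202051
3322680 = 16×202051 + 89864
202051 = 2×89864 + 22323
89864 = 4×22323 + 572
22323 = 39×572 + 15
572 = 38×15 + 2
15 = 7×2 + 1
2 = 2×1 + 0
gcd = 1, so the inverse exists. Back-substitute:
1 = 15 − 7·2
1 = −7·572 + 267·15
1 = 267·22323 − 10420·572
1 = −10420·89864 + 41947·22323
1 = 41947·202051 − 94314·89864
1 = −94314·3322680 + 1550971·202051
1 = 1550971·10170091 − 4747227·3322680
So 3322680·(-4747227) ≡ 1 (mod 10170091), and -4747227 ≡ 5422864 (mod 10170091).

5422864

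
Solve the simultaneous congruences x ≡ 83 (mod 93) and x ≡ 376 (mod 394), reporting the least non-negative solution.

26774

Write x = 83 + 93·k. Then 93·k ≡ 376 − 83 ≡ 293 (mod 394).
Need 93⁻¹ mod 394. Extended Euclid on (394, 93):
394 = 4·93 + 22
93 = 4·22 + 5
22 = 4·5 + 2
5 = 2·2 + 1
2 = 2·1 + 0
Back-substitute:
1 = 5 − 2·2
1 = −2·22 + 9·5
1 = 9·93 − 38·22
1 = −38·394 + 161·93
93⁻¹ ≡ 161 (mod 394), so k ≡ 161·293 ≡ 287 (mod 394).
x = 83 + 93·287 = 26774.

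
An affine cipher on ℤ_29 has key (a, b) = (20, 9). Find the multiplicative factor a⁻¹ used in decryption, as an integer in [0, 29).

16

Extended Euclidean algorithm:
29 = 1×20 + 9
20 = 2×9 + 2
9 = 4×2 + 1
2 = 2×1 + 0
gcd = 1, so the inverse exists. Back-substitute:
1 = 9 − 4·2
1 = −4·20 + 9·9
1 = 9·29 − 13·20
Hence 20⁻¹ ≡ -13 ≡ 16 (mod 29).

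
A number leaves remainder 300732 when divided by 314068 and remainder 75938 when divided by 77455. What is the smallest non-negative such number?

Write x = 300732 + 314068·k. Then 314068·k ≡ 75938 − 300732 ≡ 7571 (mod 77455).
Need 314068⁻¹ mod 77455. Extended Euclid on (77455, 4248):
77455 = 18*4248 + 991
4248 = 4*991 + 284
991 = 3*284 + 139
284 = 2*139 + 6
139 = 23*6 + 1
6 = 6*1 + 0
Back-substitute:
1 = 139 − 23·6
1 = −23·284 + 47·139
1 = 47·991 − 164·284
1 = −164·4248 + 703·991
1 = 703·77455 − 12818·4248
314068⁻¹ ≡ 64637 (mod 77455), so k ≡ 64637·7571 ≡ 6037 (mod 77455).
x = 300732 + 314068·6037 = 1896329248.

1896329248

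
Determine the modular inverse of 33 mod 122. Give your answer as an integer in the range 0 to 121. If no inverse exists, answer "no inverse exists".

Run Euclid on (122, 33):
122 = 3×33 + 23
33 = 1×23 + 10
23 = 2×10 + 3
10 = 3×3 + 1
3 = 3×1 + 0
The gcd is 1. Working backward:
1 = 10 − 3·3
1 = −3·23 + 7·10
1 = 7·33 − 10·23
1 = −10·122 + 37·33
So 33·37 ≡ 1 (mod 122).

37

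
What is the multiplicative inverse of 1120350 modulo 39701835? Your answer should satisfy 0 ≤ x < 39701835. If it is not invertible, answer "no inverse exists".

Compute gcd(1120350, 39701835):
39701835 = 35·1120350 + 489585
1120350 = 2·489585 + 141180
489585 = 3·141180 + 66045
141180 = 2·66045 + 9090
66045 = 7·9090 + 2415
9090 = 3·2415 + 1845
2415 = 1·1845 + 570
1845 = 3·570 + 135
570 = 4·135 + 30
135 = 4·30 + 15
30 = 2·15 + 0
gcd(1120350, 39701835) = 15 ≠ 1, so 1120350 has no multiplicative inverse modulo 39701835.

no inverse exists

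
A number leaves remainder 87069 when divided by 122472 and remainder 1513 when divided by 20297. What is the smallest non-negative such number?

Write x = 87069 + 122472·k. Then 122472·k ≡ 1513 − 87069 ≡ 15929 (mod 20297).
Need 122472⁻¹ mod 20297. Extended Euclid on (20297, 690):
20297 = 29·690 + 287
690 = 2·287 + 116
287 = 2·116 + 55
116 = 2·55 + 6
55 = 9·6 + 1
6 = 6·1 + 0
Back-substitute:
1 = 55 − 9·6
1 = −9·116 + 19·55
1 = 19·287 − 47·116
1 = −47·690 + 113·287
1 = 113·20297 − 3324·690
122472⁻¹ ≡ 16973 (mod 20297), so k ≡ 16973·15929 ≡ 6877 (mod 20297).
x = 87069 + 122472·6877 = 842327013.

842327013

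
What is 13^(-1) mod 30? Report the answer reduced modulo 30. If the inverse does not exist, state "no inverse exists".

7

Apply the Euclidean algorithm to 30 and 13:
30 = 2×13 + 4
13 = 3×4 + 1
4 = 4×1 + 0
gcd = 1, so the inverse exists. Back-substitute:
1 = 13 − 3·4
1 = −3·30 + 7·13
So 13·7 ≡ 1 (mod 30).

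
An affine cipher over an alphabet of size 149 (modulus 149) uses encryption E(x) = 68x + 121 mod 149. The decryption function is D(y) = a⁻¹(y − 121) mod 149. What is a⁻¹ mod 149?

gcd(149, 68) by repeated division:
149 = 2·68 + 13
68 = 5·13 + 3
13 = 4·3 + 1
3 = 3·1 + 0
The gcd is 1. Working backward:
1 = 13 − 4·3
1 = −4·68 + 21·13
1 = 21·149 − 46·68
Hence 68⁻¹ ≡ -46 ≡ 103 (mod 149).

103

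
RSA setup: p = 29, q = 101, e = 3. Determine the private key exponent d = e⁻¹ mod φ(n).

1867

φ(n) = (p−1)(q−1) = 28·100 = 2800.
Need d with 3·d ≡ 1 (mod 2800). Apply the extended Euclidean algorithm:
2800 = 933·3 + 1
3 = 3·1 + 0
Back-substitute:
1 = 2800 − 933·3
So 3·(-933) ≡ 1 (mod 2800), hence d ≡ -933 ≡ 1867 (mod 2800).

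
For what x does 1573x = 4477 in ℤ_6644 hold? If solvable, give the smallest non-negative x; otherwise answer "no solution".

First find gcd(1573, 6644):
6644 = 4·1573 + 352
1573 = 4·352 + 165
352 = 2·165 + 22
165 = 7·22 + 11
22 = 2·11 + 0
gcd = 11 and 11 | 4477, so solutions exist. Divide through by 11: 143x ≡ 407 (mod 604).
Now find 143⁻¹ mod 604:
604 = 4*143 + 32
143 = 4*32 + 15
32 = 2*15 + 2
15 = 7*2 + 1
2 = 2*1 + 0
Back-substitute:
1 = 15 − 7·2
1 = −7·32 + 15·15
1 = 15·143 − 67·32
1 = −67·604 + 283·143
So 143⁻¹ ≡ 283 (mod 604).
Then x ≡ 283·407 ≡ 421 (mod 604); the smallest non-negative solution is x = 421.

421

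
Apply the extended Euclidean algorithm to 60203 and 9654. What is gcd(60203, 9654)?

Apply Euclid's algorithm to 60203 and 9654:
60203 = 6*9654 + 2279
9654 = 4*2279 + 538
2279 = 4*538 + 127
538 = 4*127 + 30
127 = 4*30 + 7
30 = 4*7 + 2
7 = 3*2 + 1
2 = 2*1 + 0
gcd(60203, 9654) = 1.
Working backward:
1 = 7 − 3·2
1 = −3·30 + 13·7
1 = 13·127 − 55·30
1 = −55·538 + 233·127
1 = 233·2279 − 987·538
1 = −987·9654 + 4181·2279
1 = 4181·60203 − 26073·9654
So 1 = (4181)·60203 + (-26073)·9654.

1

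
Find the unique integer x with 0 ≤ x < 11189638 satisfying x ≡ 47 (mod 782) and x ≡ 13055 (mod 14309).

4448845

Write x = 47 + 782·k. Then 782·k ≡ 13055 − 47 ≡ 13008 (mod 14309).
Need 782⁻¹ mod 14309. Extended Euclid on (14309, 782):
14309 = 18·782 + 233
782 = 3·233 + 83
233 = 2·83 + 67
83 = 1·67 + 16
67 = 4·16 + 3
16 = 5·3 + 1
3 = 3·1 + 0
Back-substitute:
1 = 16 − 5·3
1 = −5·67 + 21·16
1 = 21·83 − 26·67
1 = −26·233 + 73·83
1 = 73·782 − 245·233
1 = −245·14309 + 4483·782
782⁻¹ ≡ 4483 (mod 14309), so k ≡ 4483·13008 ≡ 5689 (mod 14309).
x = 47 + 782·5689 = 4448845.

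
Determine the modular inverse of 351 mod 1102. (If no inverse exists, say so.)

Apply the Euclidean algorithm to 1102 and 351:
1102 = 3×351 + 49
351 = 7×49 + 8
49 = 6×8 + 1
8 = 8×1 + 0
gcd = 1, so the inverse exists. Back-substitute:
1 = 49 − 6·8
1 = −6·351 + 43·49
1 = 43·1102 − 135·351
So 351·(-135) ≡ 1 (mod 1102), and -135 ≡ 967 (mod 1102).

967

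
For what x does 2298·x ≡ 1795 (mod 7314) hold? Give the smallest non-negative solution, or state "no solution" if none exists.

gcd(2298, 7314):
7314 = 3·2298 + 420
2298 = 5·420 + 198
420 = 2·198 + 24
198 = 8·24 + 6
24 = 4·6 + 0
gcd = 6, but 6 ∤ 1795, so the congruence has no solution.

no solution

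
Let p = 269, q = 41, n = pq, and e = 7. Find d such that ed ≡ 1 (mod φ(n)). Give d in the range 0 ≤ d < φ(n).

3063

φ(n) = (p−1)(q−1) = 268·40 = 10720.
Need d with 7·d ≡ 1 (mod 10720). Apply the extended Euclidean algorithm:
10720 = 1531×7 + 3
7 = 2×3 + 1
3 = 3×1 + 0
Back-substitute:
1 = 7 − 2·3
1 = −2·10720 + 3063·7
So 7·3063 ≡ 1 (mod 10720), hence d = 3063.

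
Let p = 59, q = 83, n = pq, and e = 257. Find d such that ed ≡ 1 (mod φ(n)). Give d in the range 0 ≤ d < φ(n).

φ(n) = (p−1)(q−1) = 58·82 = 4756.
Need d with 257·d ≡ 1 (mod 4756). Apply the extended Euclidean algorithm:
4756 = 18×257 + 130
257 = 1×130 + 127
130 = 1×127 + 3
127 = 42×3 + 1
3 = 3×1 + 0
Back-substitute:
1 = 127 − 42·3
1 = −42·130 + 43·127
1 = 43·257 − 85·130
1 = −85·4756 + 1573·257
So 257·1573 ≡ 1 (mod 4756), hence d = 1573.

1573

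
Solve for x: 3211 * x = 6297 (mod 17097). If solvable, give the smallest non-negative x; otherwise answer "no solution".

First find gcd(3211, 17097):
17097 = 5×3211 + 1042
3211 = 3×1042 + 85
1042 = 12×85 + 22
85 = 3×22 + 19
22 = 1×19 + 3
19 = 6×3 + 1
3 = 3×1 + 0
gcd = 1, so a unique solution mod 17097 exists.
Back-substitute for the Bézout coefficients:
1 = 19 − 6·3
1 = −6·22 + 7·19
1 = 7·85 − 27·22
1 = −27·1042 + 331·85
1 = 331·3211 − 1020·1042
1 = −1020·17097 + 5431·3211
So 3211·(5431) ≡ 1 (mod 17097), giving 3211⁻¹ ≡ 5431.
x ≡ 3211⁻¹·6297 ≡ 5431·6297 ≡ 5007 (mod 17097).

5007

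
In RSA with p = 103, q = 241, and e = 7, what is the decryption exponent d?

20983

φ(n) = (p−1)(q−1) = 102·240 = 24480.
Need d with 7·d ≡ 1 (mod 24480). Apply the extended Euclidean algorithm:
24480 = 3497·7 + 1
7 = 7·1 + 0
Back-substitute:
1 = 24480 − 3497·7
So 7·(-3497) ≡ 1 (mod 24480), hence d ≡ -3497 ≡ 20983 (mod 24480).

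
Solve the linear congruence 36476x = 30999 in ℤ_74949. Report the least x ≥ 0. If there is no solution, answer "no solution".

63396

First find gcd(36476, 74949):
74949 = 2·36476 + 1997
36476 = 18·1997 + 530
1997 = 3·530 + 407
530 = 1·407 + 123
407 = 3·123 + 38
123 = 3·38 + 9
38 = 4·9 + 2
9 = 4·2 + 1
2 = 2·1 + 0
gcd = 1, so a unique solution mod 74949 exists.
Back-substitute for the Bézout coefficients:
1 = 9 − 4·2
1 = −4·38 + 17·9
1 = 17·123 − 55·38
1 = −55·407 + 182·123
1 = 182·530 − 237·407
1 = −237·1997 + 893·530
1 = 893·36476 − 16311·1997
1 = −16311·74949 + 33515·36476
So 36476·(33515) ≡ 1 (mod 74949), giving 36476⁻¹ ≡ 33515.
x ≡ 36476⁻¹·30999 ≡ 33515·30999 ≡ 63396 (mod 74949).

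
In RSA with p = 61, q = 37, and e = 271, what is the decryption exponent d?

φ(n) = (p−1)(q−1) = 60·36 = 2160.
Need d with 271·d ≡ 1 (mod 2160). Apply the extended Euclidean algorithm:
2160 = 7×271 + 263
271 = 1×263 + 8
263 = 32×8 + 7
8 = 1×7 + 1
7 = 7×1 + 0
Back-substitute:
1 = 8 − 7
1 = −263 + 33·8
1 = 33·271 − 34·263
1 = −34·2160 + 271·271
So 271·271 ≡ 1 (mod 2160), hence d = 271.

271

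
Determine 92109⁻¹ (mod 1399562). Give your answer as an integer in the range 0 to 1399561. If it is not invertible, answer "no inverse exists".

Apply the Euclidean algorithm to 1399562 and 92109:
1399562 = 15*92109 + 17927
92109 = 5*17927 + 2474
17927 = 7*2474 + 609
2474 = 4*609 + 38
609 = 16*38 + 1
38 = 38*1 + 0
The gcd is 1. Working backward:
1 = 609 − 16·38
1 = −16·2474 + 65·609
1 = 65·17927 − 471·2474
1 = −471·92109 + 2420·17927
1 = 2420·1399562 − 36771·92109
Hence 92109⁻¹ ≡ -36771 ≡ 1362791 (mod 1399562).

1362791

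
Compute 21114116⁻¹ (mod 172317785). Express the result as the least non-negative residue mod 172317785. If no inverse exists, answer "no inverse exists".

4296536

Run Euclid on (172317785, 21114116):
172317785 = 8*21114116 + 3404857
21114116 = 6*3404857 + 684974
3404857 = 4*684974 + 664961
684974 = 1*664961 + 20013
664961 = 33*20013 + 4532
20013 = 4*4532 + 1885
4532 = 2*1885 + 762
1885 = 2*762 + 361
762 = 2*361 + 40
361 = 9*40 + 1
40 = 40*1 + 0
Since gcd(21114116, 172317785) = 1, back-substitute to write 1 as a combination:
1 = 361 − 9·40
1 = −9·762 + 19·361
1 = 19·1885 − 47·762
1 = −47·4532 + 113·1885
1 = 113·20013 − 499·4532
1 = −499·664961 + 16580·20013
1 = 16580·684974 − 17079·664961
1 = −17079·3404857 + 84896·684974
1 = 84896·21114116 − 526455·3404857
1 = −526455·172317785 + 4296536·21114116
So 21114116·4296536 ≡ 1 (mod 172317785).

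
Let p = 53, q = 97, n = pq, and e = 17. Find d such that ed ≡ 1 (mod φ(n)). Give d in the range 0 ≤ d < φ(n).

881

φ(n) = (p−1)(q−1) = 52·96 = 4992.
Need d with 17·d ≡ 1 (mod 4992). Apply the extended Euclidean algorithm:
4992 = 293·17 + 11
17 = 1·11 + 6
11 = 1·6 + 5
6 = 1·5 + 1
5 = 5·1 + 0
Back-substitute:
1 = 6 − 5
1 = −11 + 2·6
1 = 2·17 − 3·11
1 = −3·4992 + 881·17
So 17·881 ≡ 1 (mod 4992), hence d = 881.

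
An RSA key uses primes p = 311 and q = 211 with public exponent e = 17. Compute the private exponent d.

45953

φ(n) = (p−1)(q−1) = 310·210 = 65100.
Need d with 17·d ≡ 1 (mod 65100). Apply the extended Euclidean algorithm:
65100 = 3829·17 + 7
17 = 2·7 + 3
7 = 2·3 + 1
3 = 3·1 + 0
Back-substitute:
1 = 7 − 2·3
1 = −2·17 + 5·7
1 = 5·65100 − 19147·17
So 17·(-19147) ≡ 1 (mod 65100), hence d ≡ -19147 ≡ 45953 (mod 65100).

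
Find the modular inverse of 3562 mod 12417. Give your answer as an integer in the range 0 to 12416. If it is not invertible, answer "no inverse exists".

Apply the Euclidean algorithm to 12417 and 3562:
12417 = 3×3562 + 1731
3562 = 2×1731 + 100
1731 = 17×100 + 31
100 = 3×31 + 7
31 = 4×7 + 3
7 = 2×3 + 1
3 = 3×1 + 0
The gcd is 1. Working backward:
1 = 7 − 2·3
1 = −2·31 + 9·7
1 = 9·100 − 29·31
1 = −29·1731 + 502·100
1 = 502·3562 − 1033·1731
1 = −1033·12417 + 3601·3562
So 3562·3601 ≡ 1 (mod 12417).

3601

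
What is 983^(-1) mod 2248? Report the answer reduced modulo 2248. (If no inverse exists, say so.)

279

Run Euclid on (2248, 983):
2248 = 2*983 + 282
983 = 3*282 + 137
282 = 2*137 + 8
137 = 17*8 + 1
8 = 8*1 + 0
Since gcd(983, 2248) = 1, back-substitute to write 1 as a combination:
1 = 137 − 17·8
1 = −17·282 + 35·137
1 = 35·983 − 122·282
1 = −122·2248 + 279·983
So 983·279 ≡ 1 (mod 2248).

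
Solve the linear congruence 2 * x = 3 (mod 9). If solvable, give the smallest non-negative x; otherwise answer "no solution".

6

First find gcd(2, 9):
9 = 4*2 + 1
2 = 2*1 + 0
gcd = 1, so a unique solution mod 9 exists.
Back-substitute for the Bézout coefficients:
1 = 9 − 4·2
So 2·(-4) ≡ 1 (mod 9), giving 2⁻¹ ≡ 5.
x ≡ 2⁻¹·3 ≡ 5·3 ≡ 6 (mod 9).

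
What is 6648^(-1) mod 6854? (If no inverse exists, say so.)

no inverse exists

Compute gcd(6648, 6854):
6854 = 1×6648 + 206
6648 = 32×206 + 56
206 = 3×56 + 38
56 = 1×38 + 18
38 = 2×18 + 2
18 = 9×2 + 0
gcd(6648, 6854) = 2 ≠ 1, so 6648 has no multiplicative inverse modulo 6854.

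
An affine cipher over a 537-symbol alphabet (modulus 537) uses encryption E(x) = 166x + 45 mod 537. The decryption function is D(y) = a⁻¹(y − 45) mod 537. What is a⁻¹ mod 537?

55

Apply the Euclidean algorithm to 537 and 166:
537 = 3*166 + 39
166 = 4*39 + 10
39 = 3*10 + 9
10 = 1*9 + 1
9 = 9*1 + 0
Since gcd(166, 537) = 1, back-substitute to write 1 as a combination:
1 = 10 − 9
1 = −39 + 4·10
1 = 4·166 − 17·39
1 = −17·537 + 55·166
So 166·55 ≡ 1 (mod 537).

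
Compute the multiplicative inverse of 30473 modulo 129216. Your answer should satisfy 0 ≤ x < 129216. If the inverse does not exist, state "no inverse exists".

32057

Apply the Euclidean algorithm to 129216 and 30473:
129216 = 4×30473 + 7324
30473 = 4×7324 + 1177
7324 = 6×1177 + 262
1177 = 4×262 + 129
262 = 2×129 + 4
129 = 32×4 + 1
4 = 4×1 + 0
gcd = 1, so the inverse exists. Back-substitute:
1 = 129 − 32·4
1 = −32·262 + 65·129
1 = 65·1177 − 292·262
1 = −292·7324 + 1817·1177
1 = 1817·30473 − 7560·7324
1 = −7560·129216 + 32057·30473
So 30473·32057 ≡ 1 (mod 129216).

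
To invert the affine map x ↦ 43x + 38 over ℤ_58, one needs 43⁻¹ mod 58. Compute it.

Extended Euclidean algorithm:
58 = 1×43 + 15
43 = 2×15 + 13
15 = 1×13 + 2
13 = 6×2 + 1
2 = 2×1 + 0
gcd = 1, so the inverse exists. Back-substitute:
1 = 13 − 6·2
1 = −6·15 + 7·13
1 = 7·43 − 20·15
1 = −20·58 + 27·43
So 43·27 ≡ 1 (mod 58).

27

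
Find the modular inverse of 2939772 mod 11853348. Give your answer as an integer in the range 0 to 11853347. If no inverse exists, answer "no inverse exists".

Compute gcd(2939772, 11853348):
11853348 = 4×2939772 + 94260
2939772 = 31×94260 + 17712
94260 = 5×17712 + 5700
17712 = 3×5700 + 612
5700 = 9×612 + 192
612 = 3×192 + 36
192 = 5×36 + 12
36 = 3×12 + 0
The gcd is 12, not 1, hence no inverse exists.

no inverse exists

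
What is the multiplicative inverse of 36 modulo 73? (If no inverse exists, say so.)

71

gcd(73, 36) by repeated division:
73 = 2*36 + 1
36 = 36*1 + 0
gcd = 1, so the inverse exists. Back-substitute:
1 = 73 − 2·36
Thus 36·(-2) ≡ 1 (mod 73); reducing, -2 mod 73 = 71.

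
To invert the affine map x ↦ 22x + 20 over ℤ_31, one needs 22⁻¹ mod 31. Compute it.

Apply the Euclidean algorithm to 31 and 22:
31 = 1·22 + 9
22 = 2·9 + 4
9 = 2·4 + 1
4 = 4·1 + 0
The gcd is 1. Working backward:
1 = 9 − 2·4
1 = −2·22 + 5·9
1 = 5·31 − 7·22
Hence 22⁻¹ ≡ -7 ≡ 24 (mod 31).

24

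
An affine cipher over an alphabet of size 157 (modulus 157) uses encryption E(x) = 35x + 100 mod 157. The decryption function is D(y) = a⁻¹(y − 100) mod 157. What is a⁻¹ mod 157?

gcd(157, 35) by repeated division:
157 = 4*35 + 17
35 = 2*17 + 1
17 = 17*1 + 0
gcd = 1, so the inverse exists. Back-substitute:
1 = 35 − 2·17
1 = −2·157 + 9·35
So 35·9 ≡ 1 (mod 157).

9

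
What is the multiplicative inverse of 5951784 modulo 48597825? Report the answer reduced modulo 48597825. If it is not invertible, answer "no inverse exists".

Compute gcd(5951784, 48597825):
48597825 = 8·5951784 + 983553
5951784 = 6·983553 + 50466
983553 = 19·50466 + 24699
50466 = 2·24699 + 1068
24699 = 23·1068 + 135
1068 = 7·135 + 123
135 = 1·123 + 12
123 = 10·12 + 3
12 = 4·3 + 0
The gcd is 3, not 1, hence no inverse exists.

no inverse exists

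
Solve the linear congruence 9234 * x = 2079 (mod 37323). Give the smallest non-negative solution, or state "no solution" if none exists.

First find gcd(9234, 37323):
37323 = 4×9234 + 387
9234 = 23×387 + 333
387 = 1×333 + 54
333 = 6×54 + 9
54 = 6×9 + 0
gcd = 9 and 9 | 2079, so solutions exist. Divide through by 9: 1026x ≡ 231 (mod 4147).
Now find 1026⁻¹ mod 4147:
4147 = 4×1026 + 43
1026 = 23×43 + 37
43 = 1×37 + 6
37 = 6×6 + 1
6 = 6×1 + 0
Back-substitute:
1 = 37 − 6·6
1 = −6·43 + 7·37
1 = 7·1026 − 167·43
1 = −167·4147 + 675·1026
So 1026⁻¹ ≡ 675 (mod 4147).
Then x ≡ 675·231 ≡ 2486 (mod 4147); the smallest non-negative solution is x = 2486.

2486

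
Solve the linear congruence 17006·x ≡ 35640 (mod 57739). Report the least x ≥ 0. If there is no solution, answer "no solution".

First find gcd(17006, 57739):
57739 = 3*17006 + 6721
17006 = 2*6721 + 3564
6721 = 1*3564 + 3157
3564 = 1*3157 + 407
3157 = 7*407 + 308
407 = 1*308 + 99
308 = 3*99 + 11
99 = 9*11 + 0
gcd = 11 and 11 | 35640, so solutions exist. Divide through by 11: 1546x ≡ 3240 (mod 5249).
Now find 1546⁻¹ mod 5249:
5249 = 3×1546 + 611
1546 = 2×611 + 324
611 = 1×324 + 287
324 = 1×287 + 37
287 = 7×37 + 28
37 = 1×28 + 9
28 = 3×9 + 1
9 = 9×1 + 0
Back-substitute:
1 = 28 − 3·9
1 = −3·37 + 4·28
1 = 4·287 − 31·37
1 = −31·324 + 35·287
1 = 35·611 − 66·324
1 = −66·1546 + 167·611
1 = 167·5249 − 567·1546
So 1546·(-567) ≡ 1 (mod 5249), i.e. 1546⁻¹ ≡ 4682.
Then x ≡ 4682·3240 ≡ 70 (mod 5249); the smallest non-negative solution is x = 70.

70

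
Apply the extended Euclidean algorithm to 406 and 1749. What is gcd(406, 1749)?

Repeated division:
1749 = 4×406 + 125
406 = 3×125 + 31
125 = 4×31 + 1
31 = 31×1 + 0
gcd(406, 1749) = 1.
Back-substituting:
1 = 125 − 4·31
1 = −4·406 + 13·125
1 = 13·1749 − 56·406
So 1 = (13)·1749 + (-56)·406.

1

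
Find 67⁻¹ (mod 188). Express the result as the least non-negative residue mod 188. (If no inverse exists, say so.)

Run Euclid on (188, 67):
188 = 2·67 + 54
67 = 1·54 + 13
54 = 4·13 + 2
13 = 6·2 + 1
2 = 2·1 + 0
The gcd is 1. Working backward:
1 = 13 − 6·2
1 = −6·54 + 25·13
1 = 25·67 − 31·54
1 = −31·188 + 87·67
So 67·87 ≡ 1 (mod 188).

87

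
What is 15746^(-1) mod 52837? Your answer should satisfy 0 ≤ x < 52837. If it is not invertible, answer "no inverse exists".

27801

Extended Euclidean algorithm:
52837 = 3*15746 + 5599
15746 = 2*5599 + 4548
5599 = 1*4548 + 1051
4548 = 4*1051 + 344
1051 = 3*344 + 19
344 = 18*19 + 2
19 = 9*2 + 1
2 = 2*1 + 0
The gcd is 1. Working backward:
1 = 19 − 9·2
1 = −9·344 + 163·19
1 = 163·1051 − 498·344
1 = −498·4548 + 2155·1051
1 = 2155·5599 − 2653·4548
1 = −2653·15746 + 7461·5599
1 = 7461·52837 − 25036·15746
Thus 15746·(-25036) ≡ 1 (mod 52837); reducing, -25036 mod 52837 = 27801.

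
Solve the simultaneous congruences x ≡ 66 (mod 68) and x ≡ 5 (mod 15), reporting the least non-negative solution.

950

Write x = 66 + 68·k. Then 68·k ≡ 5 − 66 ≡ 14 (mod 15).
Need 68⁻¹ mod 15. Extended Euclid on (15, 8):
15 = 1×8 + 7
8 = 1×7 + 1
7 = 7×1 + 0
Back-substitute:
1 = 8 − 7
1 = −15 + 2·8
68⁻¹ ≡ 2 (mod 15), so k ≡ 2·14 ≡ 13 (mod 15).
x = 66 + 68·13 = 950.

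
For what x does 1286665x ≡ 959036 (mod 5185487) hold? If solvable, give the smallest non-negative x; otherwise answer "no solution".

First find gcd(1286665, 5185487):
5185487 = 4*1286665 + 38827
1286665 = 33*38827 + 5374
38827 = 7*5374 + 1209
5374 = 4*1209 + 538
1209 = 2*538 + 133
538 = 4*133 + 6
133 = 22*6 + 1
6 = 6*1 + 0
gcd = 1, so a unique solution mod 5185487 exists.
Back-substitute for the Bézout coefficients:
1 = 133 − 22·6
1 = −22·538 + 89·133
1 = 89·1209 − 200·538
1 = −200·5374 + 889·1209
1 = 889·38827 − 6423·5374
1 = −6423·1286665 + 212848·38827
1 = 212848·5185487 − 857815·1286665
So 1286665·(-857815) ≡ 1 (mod 5185487), giving 1286665⁻¹ ≡ 4327672.
x ≡ 1286665⁻¹·959036 ≡ 4327672·959036 ≡ 2046210 (mod 5185487).

2046210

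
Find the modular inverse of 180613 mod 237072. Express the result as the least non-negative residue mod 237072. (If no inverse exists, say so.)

gcd(237072, 180613) by repeated division:
237072 = 1·180613 + 56459
180613 = 3·56459 + 11236
56459 = 5·11236 + 279
11236 = 40·279 + 76
279 = 3·76 + 51
76 = 1·51 + 25
51 = 2·25 + 1
25 = 25·1 + 0
Since gcd(180613, 237072) = 1, back-substitute to write 1 as a combination:
1 = 51 − 2·25
1 = −2·76 + 3·51
1 = 3·279 − 11·76
1 = −11·11236 + 443·279
1 = 443·56459 − 2226·11236
1 = −2226·180613 + 7121·56459
1 = 7121·237072 − 9347·180613
So 180613·(-9347) ≡ 1 (mod 237072), and -9347 ≡ 227725 (mod 237072).

227725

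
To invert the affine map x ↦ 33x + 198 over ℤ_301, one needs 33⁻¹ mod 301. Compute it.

73

Apply the Euclidean algorithm to 301 and 33:
301 = 9×33 + 4
33 = 8×4 + 1
4 = 4×1 + 0
The gcd is 1. Working backward:
1 = 33 − 8·4
1 = −8·301 + 73·33
So 33·73 ≡ 1 (mod 301).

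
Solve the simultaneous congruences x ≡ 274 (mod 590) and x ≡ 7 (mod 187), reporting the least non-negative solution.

89954

Write x = 274 + 590·k. Then 590·k ≡ 7 − 274 ≡ 107 (mod 187).
Need 590⁻¹ mod 187. Extended Euclid on (187, 29):
187 = 6*29 + 13
29 = 2*13 + 3
13 = 4*3 + 1
3 = 3*1 + 0
Back-substitute:
1 = 13 − 4·3
1 = −4·29 + 9·13
1 = 9·187 − 58·29
590⁻¹ ≡ 129 (mod 187), so k ≡ 129·107 ≡ 152 (mod 187).
x = 274 + 590·152 = 89954.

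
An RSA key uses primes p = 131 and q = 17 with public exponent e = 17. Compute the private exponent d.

1713

φ(n) = (p−1)(q−1) = 130·16 = 2080.
Need d with 17·d ≡ 1 (mod 2080). Apply the extended Euclidean algorithm:
2080 = 122×17 + 6
17 = 2×6 + 5
6 = 1×5 + 1
5 = 5×1 + 0
Back-substitute:
1 = 6 − 5
1 = −17 + 3·6
1 = 3·2080 − 367·17
So 17·(-367) ≡ 1 (mod 2080), hence d ≡ -367 ≡ 1713 (mod 2080).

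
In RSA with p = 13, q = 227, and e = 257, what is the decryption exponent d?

φ(n) = (p−1)(q−1) = 12·226 = 2712.
Need d with 257·d ≡ 1 (mod 2712). Apply the extended Euclidean algorithm:
2712 = 10×257 + 142
257 = 1×142 + 115
142 = 1×115 + 27
115 = 4×27 + 7
27 = 3×7 + 6
7 = 1×6 + 1
6 = 6×1 + 0
Back-substitute:
1 = 7 − 6
1 = −27 + 4·7
1 = 4·115 − 17·27
1 = −17·142 + 21·115
1 = 21·257 − 38·142
1 = −38·2712 + 401·257
So 257·401 ≡ 1 (mod 2712), hence d = 401.

401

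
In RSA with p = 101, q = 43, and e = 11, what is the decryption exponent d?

φ(n) = (p−1)(q−1) = 100·42 = 4200.
Need d with 11·d ≡ 1 (mod 4200). Apply the extended Euclidean algorithm:
4200 = 381*11 + 9
11 = 1*9 + 2
9 = 4*2 + 1
2 = 2*1 + 0
Back-substitute:
1 = 9 − 4·2
1 = −4·11 + 5·9
1 = 5·4200 − 1909·11
So 11·(-1909) ≡ 1 (mod 4200), hence d ≡ -1909 ≡ 2291 (mod 4200).

2291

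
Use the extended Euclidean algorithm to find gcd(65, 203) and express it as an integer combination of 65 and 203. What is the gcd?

1

Repeated division:
203 = 3*65 + 8
65 = 8*8 + 1
8 = 8*1 + 0
gcd(65, 203) = 1.
Back-substituting:
1 = 65 − 8·8
1 = −8·203 + 25·65
So 1 = (-8)·203 + (25)·65.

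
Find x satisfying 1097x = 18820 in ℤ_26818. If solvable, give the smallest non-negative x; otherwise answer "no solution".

16592

First find gcd(1097, 26818):
26818 = 24*1097 + 490
1097 = 2*490 + 117
490 = 4*117 + 22
117 = 5*22 + 7
22 = 3*7 + 1
7 = 7*1 + 0
gcd = 1, so a unique solution mod 26818 exists.
Back-substitute for the Bézout coefficients:
1 = 22 − 3·7
1 = −3·117 + 16·22
1 = 16·490 − 67·117
1 = −67·1097 + 150·490
1 = 150·26818 − 3667·1097
So 1097·(-3667) ≡ 1 (mod 26818), giving 1097⁻¹ ≡ 23151.
x ≡ 1097⁻¹·18820 ≡ 23151·18820 ≡ 16592 (mod 26818).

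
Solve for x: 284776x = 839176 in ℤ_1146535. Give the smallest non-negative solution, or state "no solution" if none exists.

First find gcd(284776, 1146535):
1146535 = 4·284776 + 7431
284776 = 38·7431 + 2398
7431 = 3·2398 + 237
2398 = 10·237 + 28
237 = 8·28 + 13
28 = 2·13 + 2
13 = 6·2 + 1
2 = 2·1 + 0
gcd = 1, so a unique solution mod 1146535 exists.
Back-substitute for the Bézout coefficients:
1 = 13 − 6·2
1 = −6·28 + 13·13
1 = 13·237 − 110·28
1 = −110·2398 + 1113·237
1 = 1113·7431 − 3449·2398
1 = −3449·284776 + 132175·7431
1 = 132175·1146535 − 532149·284776
So 284776·(-532149) ≡ 1 (mod 1146535), giving 284776⁻¹ ≡ 614386.
x ≡ 284776⁻¹·839176 ≡ 614386·839176 ≡ 687531 (mod 1146535).

687531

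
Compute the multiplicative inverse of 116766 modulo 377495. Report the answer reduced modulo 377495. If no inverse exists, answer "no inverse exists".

212406

gcd(377495, 116766) by repeated division:
377495 = 3×116766 + 27197
116766 = 4×27197 + 7978
27197 = 3×7978 + 3263
7978 = 2×3263 + 1452
3263 = 2×1452 + 359
1452 = 4×359 + 16
359 = 22×16 + 7
16 = 2×7 + 2
7 = 3×2 + 1
2 = 2×1 + 0
Since gcd(116766, 377495) = 1, back-substitute to write 1 as a combination:
1 = 7 − 3·2
1 = −3·16 + 7·7
1 = 7·359 − 157·16
1 = −157·1452 + 635·359
1 = 635·3263 − 1427·1452
1 = −1427·7978 + 3489·3263
1 = 3489·27197 − 11894·7978
1 = −11894·116766 + 51065·27197
1 = 51065·377495 − 165089·116766
Hence 116766⁻¹ ≡ -165089 ≡ 212406 (mod 377495).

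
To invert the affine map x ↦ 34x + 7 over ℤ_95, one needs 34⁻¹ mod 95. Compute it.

14

Extended Euclidean algorithm:
95 = 2·34 + 27
34 = 1·27 + 7
27 = 3·7 + 6
7 = 1·6 + 1
6 = 6·1 + 0
Since gcd(34, 95) = 1, back-substitute to write 1 as a combination:
1 = 7 − 6
1 = −27 + 4·7
1 = 4·34 − 5·27
1 = −5·95 + 14·34
So 34·14 ≡ 1 (mod 95).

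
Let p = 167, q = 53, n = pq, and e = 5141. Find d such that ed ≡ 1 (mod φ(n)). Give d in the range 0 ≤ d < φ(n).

7005

φ(n) = (p−1)(q−1) = 166·52 = 8632.
Need d with 5141·d ≡ 1 (mod 8632). Apply the extended Euclidean algorithm:
8632 = 1*5141 + 3491
5141 = 1*3491 + 1650
3491 = 2*1650 + 191
1650 = 8*191 + 122
191 = 1*122 + 69
122 = 1*69 + 53
69 = 1*53 + 16
53 = 3*16 + 5
16 = 3*5 + 1
5 = 5*1 + 0
Back-substitute:
1 = 16 − 3·5
1 = −3·53 + 10·16
1 = 10·69 − 13·53
1 = −13·122 + 23·69
1 = 23·191 − 36·122
1 = −36·1650 + 311·191
1 = 311·3491 − 658·1650
1 = −658·5141 + 969·3491
1 = 969·8632 − 1627·5141
So 5141·(-1627) ≡ 1 (mod 8632), hence d ≡ -1627 ≡ 7005 (mod 8632).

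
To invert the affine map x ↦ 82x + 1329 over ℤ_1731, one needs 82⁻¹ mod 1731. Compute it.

Run Euclid on (1731, 82):
1731 = 21*82 + 9
82 = 9*9 + 1
9 = 9*1 + 0
The gcd is 1. Working backward:
1 = 82 − 9·9
1 = −9·1731 + 190·82
So 82·190 ≡ 1 (mod 1731).

190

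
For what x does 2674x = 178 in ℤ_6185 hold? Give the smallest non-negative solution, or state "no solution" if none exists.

2512

First find gcd(2674, 6185):
6185 = 2*2674 + 837
2674 = 3*837 + 163
837 = 5*163 + 22
163 = 7*22 + 9
22 = 2*9 + 4
9 = 2*4 + 1
4 = 4*1 + 0
gcd = 1, so a unique solution mod 6185 exists.
Back-substitute for the Bézout coefficients:
1 = 9 − 2·4
1 = −2·22 + 5·9
1 = 5·163 − 37·22
1 = −37·837 + 190·163
1 = 190·2674 − 607·837
1 = −607·6185 + 1404·2674
So 2674·(1404) ≡ 1 (mod 6185), giving 2674⁻¹ ≡ 1404.
x ≡ 2674⁻¹·178 ≡ 1404·178 ≡ 2512 (mod 6185).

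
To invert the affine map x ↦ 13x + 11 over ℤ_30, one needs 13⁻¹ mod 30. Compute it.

7

Extended Euclidean algorithm:
30 = 2*13 + 4
13 = 3*4 + 1
4 = 4*1 + 0
gcd = 1, so the inverse exists. Back-substitute:
1 = 13 − 3·4
1 = −3·30 + 7·13
So 13·7 ≡ 1 (mod 30).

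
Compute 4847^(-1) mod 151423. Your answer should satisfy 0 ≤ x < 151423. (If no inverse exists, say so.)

122463

Run Euclid on (151423, 4847):
151423 = 31·4847 + 1166
4847 = 4·1166 + 183
1166 = 6·183 + 68
183 = 2·68 + 47
68 = 1·47 + 21
47 = 2·21 + 5
21 = 4·5 + 1
5 = 5·1 + 0
gcd = 1, so the inverse exists. Back-substitute:
1 = 21 − 4·5
1 = −4·47 + 9·21
1 = 9·68 − 13·47
1 = −13·183 + 35·68
1 = 35·1166 − 223·183
1 = −223·4847 + 927·1166
1 = 927·151423 − 28960·4847
Hence 4847⁻¹ ≡ -28960 ≡ 122463 (mod 151423).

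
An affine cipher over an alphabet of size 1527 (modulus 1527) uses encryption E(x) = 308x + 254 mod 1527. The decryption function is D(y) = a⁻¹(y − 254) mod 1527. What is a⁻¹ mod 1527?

1175

Apply the Euclidean algorithm to 1527 and 308:
1527 = 4*308 + 295
308 = 1*295 + 13
295 = 22*13 + 9
13 = 1*9 + 4
9 = 2*4 + 1
4 = 4*1 + 0
The gcd is 1. Working backward:
1 = 9 − 2·4
1 = −2·13 + 3·9
1 = 3·295 − 68·13
1 = −68·308 + 71·295
1 = 71·1527 − 352·308
Hence 308⁻¹ ≡ -352 ≡ 1175 (mod 1527).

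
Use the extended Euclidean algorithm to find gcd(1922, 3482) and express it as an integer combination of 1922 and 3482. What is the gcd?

Apply Euclid's algorithm to 3482 and 1922:
3482 = 1×1922 + 1560
1922 = 1×1560 + 362
1560 = 4×362 + 112
362 = 3×112 + 26
112 = 4×26 + 8
26 = 3×8 + 2
8 = 4×2 + 0
gcd(1922, 3482) = 2.
Express as a combination:
2 = 26 − 3·8
2 = −3·112 + 13·26
2 = 13·362 − 42·112
2 = −42·1560 + 181·362
2 = 181·1922 − 223·1560
2 = −223·3482 + 404·1922
So 2 = (-223)·3482 + (404)·1922.

2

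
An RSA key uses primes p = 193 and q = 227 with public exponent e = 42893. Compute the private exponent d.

8261

φ(n) = (p−1)(q−1) = 192·226 = 43392.
Need d with 42893·d ≡ 1 (mod 43392). Apply the extended Euclidean algorithm:
43392 = 1·42893 + 499
42893 = 85·499 + 478
499 = 1·478 + 21
478 = 22·21 + 16
21 = 1·16 + 5
16 = 3·5 + 1
5 = 5·1 + 0
Back-substitute:
1 = 16 − 3·5
1 = −3·21 + 4·16
1 = 4·478 − 91·21
1 = −91·499 + 95·478
1 = 95·42893 − 8166·499
1 = −8166·43392 + 8261·42893
So 42893·8261 ≡ 1 (mod 43392), hence d = 8261.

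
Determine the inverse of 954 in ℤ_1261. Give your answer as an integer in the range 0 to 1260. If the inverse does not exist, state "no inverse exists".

Apply the Euclidean algorithm to 1261 and 954:
1261 = 1×954 + 307
954 = 3×307 + 33
307 = 9×33 + 10
33 = 3×10 + 3
10 = 3×3 + 1
3 = 3×1 + 0
gcd = 1, so the inverse exists. Back-substitute:
1 = 10 − 3·3
1 = −3·33 + 10·10
1 = 10·307 − 93·33
1 = −93·954 + 289·307
1 = 289·1261 − 382·954
Hence 954⁻¹ ≡ -382 ≡ 879 (mod 1261).

879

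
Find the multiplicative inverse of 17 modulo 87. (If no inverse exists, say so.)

41

gcd(87, 17) by repeated division:
87 = 5·17 + 2
17 = 8·2 + 1
2 = 2·1 + 0
Since gcd(17, 87) = 1, back-substitute to write 1 as a combination:
1 = 17 − 8·2
1 = −8·87 + 41·17
So 17·41 ≡ 1 (mod 87).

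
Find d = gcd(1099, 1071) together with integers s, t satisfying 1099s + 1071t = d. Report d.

Repeated division:
1099 = 1*1071 + 28
1071 = 38*28 + 7
28 = 4*7 + 0
gcd(1099, 1071) = 7.
Working backward:
7 = 1071 − 38·28
7 = −38·1099 + 39·1071
So 7 = (-38)·1099 + (39)·1071.

7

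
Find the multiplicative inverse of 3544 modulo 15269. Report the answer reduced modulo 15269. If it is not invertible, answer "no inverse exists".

461

gcd(15269, 3544) by repeated division:
15269 = 4*3544 + 1093
3544 = 3*1093 + 265
1093 = 4*265 + 33
265 = 8*33 + 1
33 = 33*1 + 0
The gcd is 1. Working backward:
1 = 265 − 8·33
1 = −8·1093 + 33·265
1 = 33·3544 − 107·1093
1 = −107·15269 + 461·3544
So 3544·461 ≡ 1 (mod 15269).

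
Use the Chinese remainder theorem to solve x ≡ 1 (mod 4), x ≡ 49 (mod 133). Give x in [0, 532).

Write x = 1 + 4·k. Then 4·k ≡ 49 − 1 ≡ 48 (mod 133).
Need 4⁻¹ mod 133. Extended Euclid on (133, 4):
133 = 33*4 + 1
4 = 4*1 + 0
Back-substitute:
1 = 133 − 33·4
4⁻¹ ≡ 100 (mod 133), so k ≡ 100·48 ≡ 12 (mod 133).
x = 1 + 4·12 = 49.

49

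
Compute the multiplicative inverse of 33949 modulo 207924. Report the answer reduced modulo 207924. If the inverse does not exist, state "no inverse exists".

49597

Apply the Euclidean algorithm to 207924 and 33949:
207924 = 6×33949 + 4230
33949 = 8×4230 + 109
4230 = 38×109 + 88
109 = 1×88 + 21
88 = 4×21 + 4
21 = 5×4 + 1
4 = 4×1 + 0
The gcd is 1. Working backward:
1 = 21 − 5·4
1 = −5·88 + 21·21
1 = 21·109 − 26·88
1 = −26·4230 + 1009·109
1 = 1009·33949 − 8098·4230
1 = −8098·207924 + 49597·33949
So 33949·49597 ≡ 1 (mod 207924).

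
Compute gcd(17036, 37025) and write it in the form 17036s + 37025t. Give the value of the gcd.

1

Euclidean algorithm:
37025 = 2·17036 + 2953
17036 = 5·2953 + 2271
2953 = 1·2271 + 682
2271 = 3·682 + 225
682 = 3·225 + 7
225 = 32·7 + 1
7 = 7·1 + 0
gcd(17036, 37025) = 1.
Back-substituting:
1 = 225 − 32·7
1 = −32·682 + 97·225
1 = 97·2271 − 323·682
1 = −323·2953 + 420·2271
1 = 420·17036 − 2423·2953
1 = −2423·37025 + 5266·17036
So 1 = (-2423)·37025 + (5266)·17036.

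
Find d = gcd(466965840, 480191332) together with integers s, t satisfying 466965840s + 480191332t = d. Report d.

4

Euclidean algorithm:
480191332 = 1·466965840 + 13225492
466965840 = 35·13225492 + 4073620
13225492 = 3·4073620 + 1004632
4073620 = 4·1004632 + 55092
1004632 = 18·55092 + 12976
55092 = 4·12976 + 3188
12976 = 4·3188 + 224
3188 = 14·224 + 52
224 = 4·52 + 16
52 = 3·16 + 4
16 = 4·4 + 0
gcd(466965840, 480191332) = 4.
Working backward:
4 = 52 − 3·16
4 = −3·224 + 13·52
4 = 13·3188 − 185·224
4 = −185·12976 + 753·3188
4 = 753·55092 − 3197·12976
4 = −3197·1004632 + 58299·55092
4 = 58299·4073620 − 236393·1004632
4 = −236393·13225492 + 767478·4073620
4 = 767478·466965840 − 27098123·13225492
4 = −27098123·480191332 + 27865601·466965840
So 4 = (-27098123)·480191332 + (27865601)·466965840.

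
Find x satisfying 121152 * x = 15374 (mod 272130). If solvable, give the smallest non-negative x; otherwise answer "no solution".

no solution

gcd(121152, 272130):
272130 = 2·121152 + 29826
121152 = 4·29826 + 1848
29826 = 16·1848 + 258
1848 = 7·258 + 42
258 = 6·42 + 6
42 = 7·6 + 0
gcd = 6, but 6 ∤ 15374, so the congruence has no solution.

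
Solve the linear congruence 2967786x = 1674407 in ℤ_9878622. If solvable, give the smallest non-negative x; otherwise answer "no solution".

gcd(2967786, 9878622):
9878622 = 3×2967786 + 975264
2967786 = 3×975264 + 41994
975264 = 23×41994 + 9402
41994 = 4×9402 + 4386
9402 = 2×4386 + 630
4386 = 6×630 + 606
630 = 1×606 + 24
606 = 25×24 + 6
24 = 4×6 + 0
gcd = 6, but 6 ∤ 1674407, so the congruence has no solution.

no solution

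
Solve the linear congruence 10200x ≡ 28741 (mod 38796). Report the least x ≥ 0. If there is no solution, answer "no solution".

no solution

gcd(10200, 38796):
38796 = 3×10200 + 8196
10200 = 1×8196 + 2004
8196 = 4×2004 + 180
2004 = 11×180 + 24
180 = 7×24 + 12
24 = 2×12 + 0
gcd = 12, but 12 ∤ 28741, so the congruence has no solution.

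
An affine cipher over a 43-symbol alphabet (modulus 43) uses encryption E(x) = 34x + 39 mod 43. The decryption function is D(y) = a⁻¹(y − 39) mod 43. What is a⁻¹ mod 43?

gcd(43, 34) by repeated division:
43 = 1·34 + 9
34 = 3·9 + 7
9 = 1·7 + 2
7 = 3·2 + 1
2 = 2·1 + 0
Since gcd(34, 43) = 1, back-substitute to write 1 as a combination:
1 = 7 − 3·2
1 = −3·9 + 4·7
1 = 4·34 − 15·9
1 = −15·43 + 19·34
So 34·19 ≡ 1 (mod 43).

19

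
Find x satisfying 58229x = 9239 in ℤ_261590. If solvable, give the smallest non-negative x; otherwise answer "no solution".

157761

First find gcd(58229, 261590):
261590 = 4·58229 + 28674
58229 = 2·28674 + 881
28674 = 32·881 + 482
881 = 1·482 + 399
482 = 1·399 + 83
399 = 4·83 + 67
83 = 1·67 + 16
67 = 4·16 + 3
16 = 5·3 + 1
3 = 3·1 + 0
gcd = 1, so a unique solution mod 261590 exists.
Back-substitute for the Bézout coefficients:
1 = 16 − 5·3
1 = −5·67 + 21·16
1 = 21·83 − 26·67
1 = −26·399 + 125·83
1 = 125·482 − 151·399
1 = −151·881 + 276·482
1 = 276·28674 − 8983·881
1 = −8983·58229 + 18242·28674
1 = 18242·261590 − 81951·58229
So 58229·(-81951) ≡ 1 (mod 261590), giving 58229⁻¹ ≡ 179639.
x ≡ 58229⁻¹·9239 ≡ 179639·9239 ≡ 157761 (mod 261590).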